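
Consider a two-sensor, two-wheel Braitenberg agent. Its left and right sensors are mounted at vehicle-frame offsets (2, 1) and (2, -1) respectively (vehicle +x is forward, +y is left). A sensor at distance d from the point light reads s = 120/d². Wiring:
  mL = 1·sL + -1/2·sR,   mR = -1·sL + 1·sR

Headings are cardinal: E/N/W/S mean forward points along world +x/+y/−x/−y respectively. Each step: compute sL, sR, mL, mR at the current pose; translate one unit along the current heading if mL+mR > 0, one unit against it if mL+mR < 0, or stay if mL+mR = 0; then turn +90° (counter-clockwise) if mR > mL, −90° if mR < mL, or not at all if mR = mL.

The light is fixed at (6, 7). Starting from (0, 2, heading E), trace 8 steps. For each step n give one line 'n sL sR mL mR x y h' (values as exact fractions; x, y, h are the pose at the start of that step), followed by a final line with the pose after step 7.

n=0: pose=(0,2,E); sL=15/4, sR=30/13; mL=135/52, mR=-75/52; mL+mR=15/13 → advance +1; mR−mL=-105/26 → turn -1·90°
n=1: pose=(1,2,S); sL=24/13, sR=24/17; mL=252/221, mR=-96/221; mL+mR=12/17 → advance +1; mR−mL=-348/221 → turn -1·90°
n=2: pose=(1,1,W); sL=60/49, sR=60/37; mL=750/1813, mR=720/1813; mL+mR=30/37 → advance +1; mR−mL=-30/1813 → turn -1·90°
n=3: pose=(0,1,N); sL=24/13, sR=120/41; mL=204/533, mR=576/533; mL+mR=60/41 → advance +1; mR−mL=372/533 → turn +1·90°
n=4: pose=(0,2,W); sL=6/5, sR=3/2; mL=9/20, mR=3/10; mL+mR=3/4 → advance +1; mR−mL=-3/20 → turn -1·90°
n=5: pose=(-1,2,N); sL=120/73, sR=8/3; mL=68/219, mR=224/219; mL+mR=4/3 → advance +1; mR−mL=52/73 → turn +1·90°
n=6: pose=(-1,3,W); sL=60/53, sR=4/3; mL=74/159, mR=32/159; mL+mR=2/3 → advance +1; mR−mL=-14/53 → turn -1·90°
n=7: pose=(-2,3,N); sL=24/17, sR=120/53; mL=252/901, mR=768/901; mL+mR=60/53 → advance +1; mR−mL=516/901 → turn +1·90°

0 15/4 30/13 135/52 -75/52 0 2 E
1 24/13 24/17 252/221 -96/221 1 2 S
2 60/49 60/37 750/1813 720/1813 1 1 W
3 24/13 120/41 204/533 576/533 0 1 N
4 6/5 3/2 9/20 3/10 0 2 W
5 120/73 8/3 68/219 224/219 -1 2 N
6 60/53 4/3 74/159 32/159 -1 3 W
7 24/17 120/53 252/901 768/901 -2 3 N
final -2 4 W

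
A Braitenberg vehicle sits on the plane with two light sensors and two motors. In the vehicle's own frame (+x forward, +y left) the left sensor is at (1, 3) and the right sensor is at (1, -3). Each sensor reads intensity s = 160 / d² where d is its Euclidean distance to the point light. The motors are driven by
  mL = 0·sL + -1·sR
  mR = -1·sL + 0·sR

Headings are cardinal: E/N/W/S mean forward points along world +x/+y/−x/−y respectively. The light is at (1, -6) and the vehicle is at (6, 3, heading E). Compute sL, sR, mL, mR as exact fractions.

left sensor world pos  = (7, 6); dL² = 180
right sensor world pos = (7, 0); dR² = 72
sL = 160/180 = 8/9
sR = 160/72 = 20/9
mL = 0·sL + -1·sR = -20/9
mR = -1·sL + 0·sR = -8/9

8/9 20/9 -20/9 -8/9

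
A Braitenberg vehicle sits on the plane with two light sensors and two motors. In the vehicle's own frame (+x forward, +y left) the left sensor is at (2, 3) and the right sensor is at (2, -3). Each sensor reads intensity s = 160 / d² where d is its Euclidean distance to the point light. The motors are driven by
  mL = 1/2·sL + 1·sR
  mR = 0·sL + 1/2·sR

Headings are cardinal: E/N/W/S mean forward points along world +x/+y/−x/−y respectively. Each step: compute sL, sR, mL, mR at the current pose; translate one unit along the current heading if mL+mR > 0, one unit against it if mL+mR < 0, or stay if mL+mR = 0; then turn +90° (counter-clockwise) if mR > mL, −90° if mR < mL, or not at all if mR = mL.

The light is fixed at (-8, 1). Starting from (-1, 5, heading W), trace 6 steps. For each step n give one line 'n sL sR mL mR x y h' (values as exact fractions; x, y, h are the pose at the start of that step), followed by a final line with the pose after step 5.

n=0: pose=(-1,5,W); sL=80/13, sR=80/37; mL=2520/481, mR=40/37; mL+mR=3040/481 → advance +1; mR−mL=-2000/481 → turn -1·90°
n=1: pose=(-2,5,N); sL=32/9, sR=160/117; mL=368/117, mR=80/117; mL+mR=448/117 → advance +1; mR−mL=-32/13 → turn -1·90°
n=2: pose=(-2,6,E); sL=5/4, sR=40/17; mL=405/136, mR=20/17; mL+mR=565/136 → advance +1; mR−mL=-245/136 → turn -1·90°
n=3: pose=(-1,6,S); sL=160/109, sR=32/5; mL=3888/545, mR=16/5; mL+mR=5632/545 → advance +1; mR−mL=-2144/545 → turn -1·90°
n=4: pose=(-1,5,W); sL=80/13, sR=80/37; mL=2520/481, mR=40/37; mL+mR=3040/481 → advance +1; mR−mL=-2000/481 → turn -1·90°
n=5: pose=(-2,5,N); sL=32/9, sR=160/117; mL=368/117, mR=80/117; mL+mR=448/117 → advance +1; mR−mL=-32/13 → turn -1·90°

0 80/13 80/37 2520/481 40/37 -1 5 W
1 32/9 160/117 368/117 80/117 -2 5 N
2 5/4 40/17 405/136 20/17 -2 6 E
3 160/109 32/5 3888/545 16/5 -1 6 S
4 80/13 80/37 2520/481 40/37 -1 5 W
5 32/9 160/117 368/117 80/117 -2 5 N
final -2 6 E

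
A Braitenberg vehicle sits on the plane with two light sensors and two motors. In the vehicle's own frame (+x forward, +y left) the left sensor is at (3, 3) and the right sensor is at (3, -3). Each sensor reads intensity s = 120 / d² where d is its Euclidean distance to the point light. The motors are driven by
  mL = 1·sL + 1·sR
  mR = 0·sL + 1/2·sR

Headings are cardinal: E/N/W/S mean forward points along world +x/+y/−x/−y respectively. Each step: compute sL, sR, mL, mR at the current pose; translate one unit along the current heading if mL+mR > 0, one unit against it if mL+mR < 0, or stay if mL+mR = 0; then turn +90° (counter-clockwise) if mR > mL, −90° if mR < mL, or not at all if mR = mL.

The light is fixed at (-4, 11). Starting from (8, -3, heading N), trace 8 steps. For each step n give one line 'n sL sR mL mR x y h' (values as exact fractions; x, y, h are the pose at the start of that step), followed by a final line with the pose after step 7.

0 60/101 60/173 16440/17473 30/173 8 -3 N
1 24/65 120/481 1488/2405 60/481 8 -2 E
2 15/64 30/89 3255/5696 15/89 9 -2 S
3 120/389 120/221 73200/85969 60/221 9 -3 W
4 60/101 60/173 16440/17473 30/173 8 -3 N
5 24/65 120/481 1488/2405 60/481 8 -2 E
6 15/64 30/89 3255/5696 15/89 9 -2 S
7 120/389 120/221 73200/85969 60/221 9 -3 W
final 8 -3 N

n=0: pose=(8,-3,N); sL=60/101, sR=60/173; mL=16440/17473, mR=30/173; mL+mR=19470/17473 → advance +1; mR−mL=-13410/17473 → turn -1·90°
n=1: pose=(8,-2,E); sL=24/65, sR=120/481; mL=1488/2405, mR=60/481; mL+mR=1788/2405 → advance +1; mR−mL=-1188/2405 → turn -1·90°
n=2: pose=(9,-2,S); sL=15/64, sR=30/89; mL=3255/5696, mR=15/89; mL+mR=4215/5696 → advance +1; mR−mL=-2295/5696 → turn -1·90°
n=3: pose=(9,-3,W); sL=120/389, sR=120/221; mL=73200/85969, mR=60/221; mL+mR=96540/85969 → advance +1; mR−mL=-49860/85969 → turn -1·90°
n=4: pose=(8,-3,N); sL=60/101, sR=60/173; mL=16440/17473, mR=30/173; mL+mR=19470/17473 → advance +1; mR−mL=-13410/17473 → turn -1·90°
n=5: pose=(8,-2,E); sL=24/65, sR=120/481; mL=1488/2405, mR=60/481; mL+mR=1788/2405 → advance +1; mR−mL=-1188/2405 → turn -1·90°
n=6: pose=(9,-2,S); sL=15/64, sR=30/89; mL=3255/5696, mR=15/89; mL+mR=4215/5696 → advance +1; mR−mL=-2295/5696 → turn -1·90°
n=7: pose=(9,-3,W); sL=120/389, sR=120/221; mL=73200/85969, mR=60/221; mL+mR=96540/85969 → advance +1; mR−mL=-49860/85969 → turn -1·90°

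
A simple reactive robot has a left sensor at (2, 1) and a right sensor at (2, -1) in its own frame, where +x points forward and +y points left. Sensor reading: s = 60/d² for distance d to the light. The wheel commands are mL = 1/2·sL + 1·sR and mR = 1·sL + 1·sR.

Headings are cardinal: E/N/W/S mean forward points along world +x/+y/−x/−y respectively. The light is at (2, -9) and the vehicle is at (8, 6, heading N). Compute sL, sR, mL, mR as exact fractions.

left sensor world pos  = (7, 8); dL² = 314
right sensor world pos = (9, 8); dR² = 338
sL = 60/314 = 30/157
sR = 60/338 = 30/169
mL = 1/2·sL + 1·sR = 7245/26533
mR = 1·sL + 1·sR = 9780/26533

30/157 30/169 7245/26533 9780/26533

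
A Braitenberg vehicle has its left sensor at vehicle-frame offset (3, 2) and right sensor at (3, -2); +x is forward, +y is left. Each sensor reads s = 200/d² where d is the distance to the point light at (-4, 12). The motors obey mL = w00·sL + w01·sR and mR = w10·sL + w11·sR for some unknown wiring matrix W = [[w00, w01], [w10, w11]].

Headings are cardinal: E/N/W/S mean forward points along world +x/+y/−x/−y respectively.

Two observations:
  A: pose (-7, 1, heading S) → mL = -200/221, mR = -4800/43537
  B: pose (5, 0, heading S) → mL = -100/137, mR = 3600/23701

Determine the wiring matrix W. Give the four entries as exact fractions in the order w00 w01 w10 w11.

obs A: pose=(-7,1,S) → sL=200/197, sR=200/221, mL=-200/221, mR=-4800/43537
obs B: pose=(5,0,S) → sL=100/173, sR=100/137, mL=-100/137, mR=3600/23701
sensor matrix S = [[200/197, 200/221], [100/173, 100/137]]; det S = 224880000/1031870437
solve [mL_A; mL_B] = S·[w00; w01] and [mR_A; mR_B] = S·[w10; w11]:
  w00 = 0, w01 = -1, w10 = -1, w11 = 1

0 -1 -1 1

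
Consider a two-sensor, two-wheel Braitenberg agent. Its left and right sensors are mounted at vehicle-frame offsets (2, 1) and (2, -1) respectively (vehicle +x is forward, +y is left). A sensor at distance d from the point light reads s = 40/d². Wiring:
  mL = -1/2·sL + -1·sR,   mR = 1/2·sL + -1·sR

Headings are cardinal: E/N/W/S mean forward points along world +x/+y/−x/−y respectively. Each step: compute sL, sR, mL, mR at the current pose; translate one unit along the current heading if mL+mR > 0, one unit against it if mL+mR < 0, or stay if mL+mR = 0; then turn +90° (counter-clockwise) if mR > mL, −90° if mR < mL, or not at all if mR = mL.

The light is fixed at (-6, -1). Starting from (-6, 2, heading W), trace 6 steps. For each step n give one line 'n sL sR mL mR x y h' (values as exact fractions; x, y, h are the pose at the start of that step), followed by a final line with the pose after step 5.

0 5 2 -9/2 1/2 -6 2 W
1 8 40 -44 -36 -5 2 S
2 20/17 20/9 -430/153 -250/153 -5 3 E
3 40/37 40/37 -60/37 -20/37 -6 3 N
4 5 2 -9/2 1/2 -6 2 W
5 8 40 -44 -36 -5 2 S
final -5 3 E

n=0: pose=(-6,2,W); sL=5, sR=2; mL=-9/2, mR=1/2; mL+mR=-4 → advance -1; mR−mL=5 → turn +1·90°
n=1: pose=(-5,2,S); sL=8, sR=40; mL=-44, mR=-36; mL+mR=-80 → advance -1; mR−mL=8 → turn +1·90°
n=2: pose=(-5,3,E); sL=20/17, sR=20/9; mL=-430/153, mR=-250/153; mL+mR=-40/9 → advance -1; mR−mL=20/17 → turn +1·90°
n=3: pose=(-6,3,N); sL=40/37, sR=40/37; mL=-60/37, mR=-20/37; mL+mR=-80/37 → advance -1; mR−mL=40/37 → turn +1·90°
n=4: pose=(-6,2,W); sL=5, sR=2; mL=-9/2, mR=1/2; mL+mR=-4 → advance -1; mR−mL=5 → turn +1·90°
n=5: pose=(-5,2,S); sL=8, sR=40; mL=-44, mR=-36; mL+mR=-80 → advance -1; mR−mL=8 → turn +1·90°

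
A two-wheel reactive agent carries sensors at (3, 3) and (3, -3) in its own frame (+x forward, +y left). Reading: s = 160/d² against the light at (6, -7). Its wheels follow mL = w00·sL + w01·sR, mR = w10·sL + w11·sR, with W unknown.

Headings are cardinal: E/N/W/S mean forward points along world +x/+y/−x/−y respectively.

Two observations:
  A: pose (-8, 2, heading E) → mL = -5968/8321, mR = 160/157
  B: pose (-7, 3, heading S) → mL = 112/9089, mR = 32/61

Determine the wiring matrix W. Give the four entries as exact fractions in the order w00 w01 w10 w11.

obs A: pose=(-8,2,E) → sL=32/53, sR=160/157, mL=-5968/8321, mR=160/157
obs B: pose=(-7,3,S) → sL=160/149, sR=32/61, mL=112/9089, mR=32/61
sensor matrix S = [[32/53, 160/157], [160/149, 32/61]]; det S = -58810368/75629569
solve [mL_A; mL_B] = S·[w00; w01] and [mR_A; mR_B] = S·[w10; w11]:
  w00 = 1/2, w01 = -1, w10 = 0, w11 = 1

1/2 -1 0 1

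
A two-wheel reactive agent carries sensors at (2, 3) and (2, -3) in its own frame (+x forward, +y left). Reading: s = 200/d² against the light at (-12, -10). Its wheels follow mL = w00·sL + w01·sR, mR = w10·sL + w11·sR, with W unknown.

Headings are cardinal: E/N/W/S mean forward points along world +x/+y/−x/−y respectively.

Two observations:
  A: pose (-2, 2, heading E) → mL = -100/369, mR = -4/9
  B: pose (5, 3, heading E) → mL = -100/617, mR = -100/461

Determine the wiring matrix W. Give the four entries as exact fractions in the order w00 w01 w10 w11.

obs A: pose=(-2,2,E) → sL=200/369, sR=8/9, mL=-100/369, mR=-4/9
obs B: pose=(5,3,E) → sL=200/617, sR=200/461, mL=-100/617, mR=-100/461
sensor matrix S = [[200/369, 8/9], [200/617, 200/461]]; det S = -5561600/104957253
solve [mL_A; mL_B] = S·[w00; w01] and [mR_A; mR_B] = S·[w10; w11]:
  w00 = -1/2, w01 = 0, w10 = 0, w11 = -1/2

-1/2 0 0 -1/2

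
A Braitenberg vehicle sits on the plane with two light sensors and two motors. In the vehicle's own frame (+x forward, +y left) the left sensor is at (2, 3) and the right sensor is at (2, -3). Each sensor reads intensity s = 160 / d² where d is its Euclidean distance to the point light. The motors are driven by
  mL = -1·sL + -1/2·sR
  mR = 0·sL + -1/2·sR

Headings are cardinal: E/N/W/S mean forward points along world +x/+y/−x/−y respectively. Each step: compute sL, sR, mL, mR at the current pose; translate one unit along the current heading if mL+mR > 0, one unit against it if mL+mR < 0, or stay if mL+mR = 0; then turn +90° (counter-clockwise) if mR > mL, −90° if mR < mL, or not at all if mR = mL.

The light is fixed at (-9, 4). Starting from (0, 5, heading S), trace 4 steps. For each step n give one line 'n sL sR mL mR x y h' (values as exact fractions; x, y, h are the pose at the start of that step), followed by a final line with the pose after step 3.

n=0: pose=(0,5,S); sL=32/29, sR=160/37; mL=-3504/1073, mR=-80/37; mL+mR=-5824/1073 → advance -1; mR−mL=32/29 → turn +1·90°
n=1: pose=(0,6,E); sL=80/73, sR=80/61; mL=-7800/4453, mR=-40/61; mL+mR=-10720/4453 → advance -1; mR−mL=80/73 → turn +1·90°
n=2: pose=(-1,6,N); sL=160/41, sR=160/137; mL=-25200/5617, mR=-80/137; mL+mR=-28480/5617 → advance -1; mR−mL=160/41 → turn +1·90°
n=3: pose=(-1,5,W); sL=4, sR=40/13; mL=-72/13, mR=-20/13; mL+mR=-92/13 → advance -1; mR−mL=4 → turn +1·90°

0 32/29 160/37 -3504/1073 -80/37 0 5 S
1 80/73 80/61 -7800/4453 -40/61 0 6 E
2 160/41 160/137 -25200/5617 -80/137 -1 6 N
3 4 40/13 -72/13 -20/13 -1 5 W
final 0 5 S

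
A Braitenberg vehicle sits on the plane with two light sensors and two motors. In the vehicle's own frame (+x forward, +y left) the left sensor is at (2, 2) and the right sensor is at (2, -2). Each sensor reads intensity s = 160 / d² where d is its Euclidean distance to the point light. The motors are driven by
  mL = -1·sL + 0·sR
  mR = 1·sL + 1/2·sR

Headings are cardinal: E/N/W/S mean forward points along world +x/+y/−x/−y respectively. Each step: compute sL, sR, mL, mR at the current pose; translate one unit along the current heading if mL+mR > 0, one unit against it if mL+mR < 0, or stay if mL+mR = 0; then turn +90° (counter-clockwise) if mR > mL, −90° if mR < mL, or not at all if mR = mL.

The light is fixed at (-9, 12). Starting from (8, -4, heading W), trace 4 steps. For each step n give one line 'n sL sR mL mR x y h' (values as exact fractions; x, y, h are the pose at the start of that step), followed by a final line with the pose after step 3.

0 160/549 160/421 -160/549 111280/231129 8 -4 W
1 20/81 4/13 -20/81 422/1053 7 -4 S
2 160/549 32/137 -160/549 30704/75213 7 -5 E
3 16/45 80/293 -16/45 6488/13185 8 -5 N
final 8 -4 W

n=0: pose=(8,-4,W); sL=160/549, sR=160/421; mL=-160/549, mR=111280/231129; mL+mR=80/421 → advance +1; mR−mL=178640/231129 → turn +1·90°
n=1: pose=(7,-4,S); sL=20/81, sR=4/13; mL=-20/81, mR=422/1053; mL+mR=2/13 → advance +1; mR−mL=682/1053 → turn +1·90°
n=2: pose=(7,-5,E); sL=160/549, sR=32/137; mL=-160/549, mR=30704/75213; mL+mR=16/137 → advance +1; mR−mL=52624/75213 → turn +1·90°
n=3: pose=(8,-5,N); sL=16/45, sR=80/293; mL=-16/45, mR=6488/13185; mL+mR=40/293 → advance +1; mR−mL=11176/13185 → turn +1·90°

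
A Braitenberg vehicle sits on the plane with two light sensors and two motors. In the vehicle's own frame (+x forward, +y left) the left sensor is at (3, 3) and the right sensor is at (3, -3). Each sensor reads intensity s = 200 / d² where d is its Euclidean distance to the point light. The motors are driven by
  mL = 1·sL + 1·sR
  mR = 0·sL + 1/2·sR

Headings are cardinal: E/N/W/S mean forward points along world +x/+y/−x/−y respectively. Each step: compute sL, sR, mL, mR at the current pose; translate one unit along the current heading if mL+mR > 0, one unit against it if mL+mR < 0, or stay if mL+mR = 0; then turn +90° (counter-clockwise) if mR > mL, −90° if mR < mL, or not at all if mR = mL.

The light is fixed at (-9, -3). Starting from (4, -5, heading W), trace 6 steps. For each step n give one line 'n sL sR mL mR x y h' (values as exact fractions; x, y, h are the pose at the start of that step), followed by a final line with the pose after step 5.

n=0: pose=(4,-5,W); sL=8/5, sR=200/101; mL=1808/505, mR=100/101; mL+mR=2308/505 → advance +1; mR−mL=-1308/505 → turn -1·90°
n=1: pose=(3,-5,N); sL=100/41, sR=100/113; mL=15400/4633, mR=50/113; mL+mR=17450/4633 → advance +1; mR−mL=-13350/4633 → turn -1·90°
n=2: pose=(3,-4,E); sL=200/229, sR=200/241; mL=94000/55189, mR=100/241; mL+mR=116900/55189 → advance +1; mR−mL=-71100/55189 → turn -1·90°
n=3: pose=(4,-4,S); sL=25/34, sR=50/29; mL=2425/986, mR=25/29; mL+mR=3275/986 → advance +1; mR−mL=-1575/986 → turn -1·90°
n=4: pose=(4,-5,W); sL=8/5, sR=200/101; mL=1808/505, mR=100/101; mL+mR=2308/505 → advance +1; mR−mL=-1308/505 → turn -1·90°
n=5: pose=(3,-5,N); sL=100/41, sR=100/113; mL=15400/4633, mR=50/113; mL+mR=17450/4633 → advance +1; mR−mL=-13350/4633 → turn -1·90°

0 8/5 200/101 1808/505 100/101 4 -5 W
1 100/41 100/113 15400/4633 50/113 3 -5 N
2 200/229 200/241 94000/55189 100/241 3 -4 E
3 25/34 50/29 2425/986 25/29 4 -4 S
4 8/5 200/101 1808/505 100/101 4 -5 W
5 100/41 100/113 15400/4633 50/113 3 -5 N
final 3 -4 E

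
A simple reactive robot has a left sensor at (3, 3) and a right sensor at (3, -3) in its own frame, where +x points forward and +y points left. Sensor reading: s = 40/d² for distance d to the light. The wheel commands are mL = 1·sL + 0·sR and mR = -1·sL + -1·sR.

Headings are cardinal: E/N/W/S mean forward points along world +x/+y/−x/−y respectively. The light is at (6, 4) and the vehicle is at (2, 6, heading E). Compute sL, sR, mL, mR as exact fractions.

left sensor world pos  = (5, 9); dL² = 26
right sensor world pos = (5, 3); dR² = 2
sL = 40/26 = 20/13
sR = 40/2 = 20
mL = 1·sL + 0·sR = 20/13
mR = -1·sL + -1·sR = -280/13

20/13 20 20/13 -280/13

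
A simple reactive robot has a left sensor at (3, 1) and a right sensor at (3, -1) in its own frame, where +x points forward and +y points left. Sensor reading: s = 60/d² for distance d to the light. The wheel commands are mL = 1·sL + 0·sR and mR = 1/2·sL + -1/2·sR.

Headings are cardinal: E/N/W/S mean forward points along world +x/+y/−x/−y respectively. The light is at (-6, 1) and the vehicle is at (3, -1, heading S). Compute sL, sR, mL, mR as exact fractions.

12/25 60/89 12/25 -216/2225

left sensor world pos  = (4, -4); dL² = 125
right sensor world pos = (2, -4); dR² = 89
sL = 60/125 = 12/25
sR = 60/89 = 60/89
mL = 1·sL + 0·sR = 12/25
mR = 1/2·sL + -1/2·sR = -216/2225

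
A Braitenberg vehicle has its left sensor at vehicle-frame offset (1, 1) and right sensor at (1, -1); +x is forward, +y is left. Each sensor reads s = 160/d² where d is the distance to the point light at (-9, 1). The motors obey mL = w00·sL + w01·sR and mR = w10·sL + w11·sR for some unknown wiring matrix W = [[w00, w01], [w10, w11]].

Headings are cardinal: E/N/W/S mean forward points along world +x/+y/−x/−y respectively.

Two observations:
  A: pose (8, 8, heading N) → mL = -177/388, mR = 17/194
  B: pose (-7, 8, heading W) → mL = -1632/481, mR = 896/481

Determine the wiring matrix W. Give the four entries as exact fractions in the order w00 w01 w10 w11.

obs A: pose=(8,8,N) → sL=1/2, sR=40/97, mL=-177/388, mR=17/194
obs B: pose=(-7,8,W) → sL=160/37, sR=32/13, mL=-1632/481, mR=896/481
sensor matrix S = [[1/2, 40/97], [160/37, 32/13]]; det S = -25776/46657
solve [mL_A; mL_B] = S·[w00; w01] and [mR_A; mR_B] = S·[w10; w11]:
  w00 = -1/2, w01 = -1/2, w10 = 1, w11 = -1

-1/2 -1/2 1 -1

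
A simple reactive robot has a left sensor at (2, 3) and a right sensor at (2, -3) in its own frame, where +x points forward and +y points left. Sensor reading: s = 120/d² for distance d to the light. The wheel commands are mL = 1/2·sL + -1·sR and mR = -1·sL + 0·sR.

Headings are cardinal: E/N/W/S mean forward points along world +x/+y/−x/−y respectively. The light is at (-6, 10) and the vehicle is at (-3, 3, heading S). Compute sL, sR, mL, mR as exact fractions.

40/39 40/27 -340/351 -40/39

left sensor world pos  = (0, 1); dL² = 117
right sensor world pos = (-6, 1); dR² = 81
sL = 120/117 = 40/39
sR = 120/81 = 40/27
mL = 1/2·sL + -1·sR = -340/351
mR = -1·sL + 0·sR = -40/39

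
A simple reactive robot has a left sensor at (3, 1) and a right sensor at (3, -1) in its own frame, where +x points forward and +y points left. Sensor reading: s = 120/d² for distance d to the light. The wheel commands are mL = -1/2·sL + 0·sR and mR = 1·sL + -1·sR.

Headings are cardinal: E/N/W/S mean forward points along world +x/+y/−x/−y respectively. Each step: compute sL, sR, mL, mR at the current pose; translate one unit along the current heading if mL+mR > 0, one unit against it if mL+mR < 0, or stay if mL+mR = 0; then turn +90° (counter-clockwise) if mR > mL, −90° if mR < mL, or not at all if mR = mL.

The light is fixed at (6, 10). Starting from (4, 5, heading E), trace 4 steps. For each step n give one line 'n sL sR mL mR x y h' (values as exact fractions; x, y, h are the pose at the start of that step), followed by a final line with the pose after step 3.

n=0: pose=(4,5,E); sL=120/17, sR=120/37; mL=-60/17, mR=2400/629; mL+mR=180/629 → advance +1; mR−mL=4620/629 → turn +1·90°
n=1: pose=(5,5,N); sL=15, sR=30; mL=-15/2, mR=-15; mL+mR=-45/2 → advance -1; mR−mL=-15/2 → turn -1·90°
n=2: pose=(5,4,E); sL=120/29, sR=120/53; mL=-60/29, mR=2880/1537; mL+mR=-300/1537 → advance -1; mR−mL=6060/1537 → turn +1·90°
n=3: pose=(4,4,N); sL=20/3, sR=12; mL=-10/3, mR=-16/3; mL+mR=-26/3 → advance -1; mR−mL=-2 → turn -1·90°

0 120/17 120/37 -60/17 2400/629 4 5 E
1 15 30 -15/2 -15 5 5 N
2 120/29 120/53 -60/29 2880/1537 5 4 E
3 20/3 12 -10/3 -16/3 4 4 N
final 4 3 E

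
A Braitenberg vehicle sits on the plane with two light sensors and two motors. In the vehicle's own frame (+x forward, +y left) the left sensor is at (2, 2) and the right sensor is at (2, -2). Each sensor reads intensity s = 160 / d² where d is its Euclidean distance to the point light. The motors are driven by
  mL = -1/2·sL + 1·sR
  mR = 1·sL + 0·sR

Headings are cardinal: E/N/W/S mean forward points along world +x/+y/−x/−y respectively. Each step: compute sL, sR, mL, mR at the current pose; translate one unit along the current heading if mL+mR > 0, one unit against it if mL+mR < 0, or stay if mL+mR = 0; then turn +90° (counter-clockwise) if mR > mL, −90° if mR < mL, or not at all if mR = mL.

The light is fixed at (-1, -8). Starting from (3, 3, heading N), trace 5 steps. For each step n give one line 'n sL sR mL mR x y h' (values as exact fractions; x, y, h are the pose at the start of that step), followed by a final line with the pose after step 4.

0 160/173 32/41 2256/7093 160/173 3 3 N
1 20/13 4/5 2/65 20/13 3 4 W
2 32/25 160/101 2384/2525 32/25 2 4 S
3 80/97 80/53 5640/5141 80/97 2 3 E
4 160/117 32/17 2384/1989 160/117 3 3 S
final 3 2 E

n=0: pose=(3,3,N); sL=160/173, sR=32/41; mL=2256/7093, mR=160/173; mL+mR=8816/7093 → advance +1; mR−mL=4304/7093 → turn +1·90°
n=1: pose=(3,4,W); sL=20/13, sR=4/5; mL=2/65, mR=20/13; mL+mR=102/65 → advance +1; mR−mL=98/65 → turn +1·90°
n=2: pose=(2,4,S); sL=32/25, sR=160/101; mL=2384/2525, mR=32/25; mL+mR=5616/2525 → advance +1; mR−mL=848/2525 → turn +1·90°
n=3: pose=(2,3,E); sL=80/97, sR=80/53; mL=5640/5141, mR=80/97; mL+mR=9880/5141 → advance +1; mR−mL=-1400/5141 → turn -1·90°
n=4: pose=(3,3,S); sL=160/117, sR=32/17; mL=2384/1989, mR=160/117; mL+mR=5104/1989 → advance +1; mR−mL=112/663 → turn +1·90°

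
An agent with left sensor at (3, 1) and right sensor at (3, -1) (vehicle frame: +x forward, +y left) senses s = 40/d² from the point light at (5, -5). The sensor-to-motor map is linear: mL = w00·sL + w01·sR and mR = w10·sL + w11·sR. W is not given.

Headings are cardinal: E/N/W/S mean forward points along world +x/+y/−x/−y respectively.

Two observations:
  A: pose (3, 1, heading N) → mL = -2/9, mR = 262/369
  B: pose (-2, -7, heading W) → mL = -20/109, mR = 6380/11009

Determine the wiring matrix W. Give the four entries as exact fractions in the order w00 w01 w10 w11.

-1/2 0 1/2 1

obs A: pose=(3,1,N) → sL=4/9, sR=20/41, mL=-2/9, mR=262/369
obs B: pose=(-2,-7,W) → sL=40/109, sR=40/101, mL=-20/109, mR=6380/11009
sensor matrix S = [[4/9, 20/41], [40/109, 40/101]]; det S = -12160/4062321
solve [mL_A; mL_B] = S·[w00; w01] and [mR_A; mR_B] = S·[w10; w11]:
  w00 = -1/2, w01 = 0, w10 = 1/2, w11 = 1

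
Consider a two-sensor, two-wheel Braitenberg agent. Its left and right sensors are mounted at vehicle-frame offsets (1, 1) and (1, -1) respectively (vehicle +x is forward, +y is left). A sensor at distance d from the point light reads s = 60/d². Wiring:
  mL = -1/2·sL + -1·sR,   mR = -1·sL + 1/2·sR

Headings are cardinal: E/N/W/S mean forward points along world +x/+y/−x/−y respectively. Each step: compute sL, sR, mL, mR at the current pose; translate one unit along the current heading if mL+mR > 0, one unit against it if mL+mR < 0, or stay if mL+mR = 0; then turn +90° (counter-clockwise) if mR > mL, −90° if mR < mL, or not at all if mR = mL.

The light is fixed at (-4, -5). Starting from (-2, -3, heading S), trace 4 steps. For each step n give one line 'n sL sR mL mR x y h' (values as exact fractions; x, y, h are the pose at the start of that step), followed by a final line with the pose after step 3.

0 6 30 -33 9 -2 -3 S
1 12/5 60/13 -378/65 -6/65 -2 -2 E
2 15/4 3 -39/8 -9/4 -3 -2 N
3 60 20/3 -110/3 -170/3 -3 -3 W
final -2 -3 N

n=0: pose=(-2,-3,S); sL=6, sR=30; mL=-33, mR=9; mL+mR=-24 → advance -1; mR−mL=42 → turn +1·90°
n=1: pose=(-2,-2,E); sL=12/5, sR=60/13; mL=-378/65, mR=-6/65; mL+mR=-384/65 → advance -1; mR−mL=372/65 → turn +1·90°
n=2: pose=(-3,-2,N); sL=15/4, sR=3; mL=-39/8, mR=-9/4; mL+mR=-57/8 → advance -1; mR−mL=21/8 → turn +1·90°
n=3: pose=(-3,-3,W); sL=60, sR=20/3; mL=-110/3, mR=-170/3; mL+mR=-280/3 → advance -1; mR−mL=-20 → turn -1·90°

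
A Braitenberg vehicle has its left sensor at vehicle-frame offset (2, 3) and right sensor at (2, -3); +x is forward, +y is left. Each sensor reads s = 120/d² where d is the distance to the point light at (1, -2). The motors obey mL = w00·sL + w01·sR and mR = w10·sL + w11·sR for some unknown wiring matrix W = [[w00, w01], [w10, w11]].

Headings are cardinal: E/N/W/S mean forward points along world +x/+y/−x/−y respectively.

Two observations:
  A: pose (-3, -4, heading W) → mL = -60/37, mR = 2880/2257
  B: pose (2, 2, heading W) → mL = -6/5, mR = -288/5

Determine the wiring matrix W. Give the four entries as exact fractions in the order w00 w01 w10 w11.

0 -1/2 -1 1

obs A: pose=(-3,-4,W) → sL=120/61, sR=120/37, mL=-60/37, mR=2880/2257
obs B: pose=(2,2,W) → sL=60, sR=12/5, mL=-6/5, mR=-288/5
sensor matrix S = [[120/61, 120/37], [60, 12/5]]; det S = -428544/2257
solve [mL_A; mL_B] = S·[w00; w01] and [mR_A; mR_B] = S·[w10; w11]:
  w00 = 0, w01 = -1/2, w10 = -1, w11 = 1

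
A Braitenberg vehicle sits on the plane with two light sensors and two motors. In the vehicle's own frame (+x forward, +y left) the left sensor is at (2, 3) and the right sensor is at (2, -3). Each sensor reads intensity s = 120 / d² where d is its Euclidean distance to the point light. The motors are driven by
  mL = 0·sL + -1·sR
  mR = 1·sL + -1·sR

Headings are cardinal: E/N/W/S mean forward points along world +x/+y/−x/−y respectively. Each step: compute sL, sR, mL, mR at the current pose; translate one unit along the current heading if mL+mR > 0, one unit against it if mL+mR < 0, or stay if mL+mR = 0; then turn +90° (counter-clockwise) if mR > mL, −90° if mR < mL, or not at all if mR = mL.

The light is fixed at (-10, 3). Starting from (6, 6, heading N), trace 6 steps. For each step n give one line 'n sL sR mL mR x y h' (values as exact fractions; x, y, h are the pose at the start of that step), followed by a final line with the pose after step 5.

n=0: pose=(6,6,N); sL=60/97, sR=60/193; mL=-60/193, mR=5760/18721; mL+mR=-60/18721 → advance -1; mR−mL=60/97 → turn +1·90°
n=1: pose=(6,5,W); sL=120/197, sR=120/221; mL=-120/221, mR=2880/43537; mL+mR=-20760/43537 → advance -1; mR−mL=120/197 → turn +1·90°
n=2: pose=(7,5,S); sL=3/10, sR=30/49; mL=-30/49, mR=-153/490; mL+mR=-453/490 → advance -1; mR−mL=3/10 → turn +1·90°
n=3: pose=(7,6,E); sL=120/397, sR=120/361; mL=-120/361, mR=-4320/143317; mL+mR=-51960/143317 → advance -1; mR−mL=120/397 → turn +1·90°
n=4: pose=(6,6,N); sL=60/97, sR=60/193; mL=-60/193, mR=5760/18721; mL+mR=-60/18721 → advance -1; mR−mL=60/97 → turn +1·90°
n=5: pose=(6,5,W); sL=120/197, sR=120/221; mL=-120/221, mR=2880/43537; mL+mR=-20760/43537 → advance -1; mR−mL=120/197 → turn +1·90°

0 60/97 60/193 -60/193 5760/18721 6 6 N
1 120/197 120/221 -120/221 2880/43537 6 5 W
2 3/10 30/49 -30/49 -153/490 7 5 S
3 120/397 120/361 -120/361 -4320/143317 7 6 E
4 60/97 60/193 -60/193 5760/18721 6 6 N
5 120/197 120/221 -120/221 2880/43537 6 5 W
final 7 5 S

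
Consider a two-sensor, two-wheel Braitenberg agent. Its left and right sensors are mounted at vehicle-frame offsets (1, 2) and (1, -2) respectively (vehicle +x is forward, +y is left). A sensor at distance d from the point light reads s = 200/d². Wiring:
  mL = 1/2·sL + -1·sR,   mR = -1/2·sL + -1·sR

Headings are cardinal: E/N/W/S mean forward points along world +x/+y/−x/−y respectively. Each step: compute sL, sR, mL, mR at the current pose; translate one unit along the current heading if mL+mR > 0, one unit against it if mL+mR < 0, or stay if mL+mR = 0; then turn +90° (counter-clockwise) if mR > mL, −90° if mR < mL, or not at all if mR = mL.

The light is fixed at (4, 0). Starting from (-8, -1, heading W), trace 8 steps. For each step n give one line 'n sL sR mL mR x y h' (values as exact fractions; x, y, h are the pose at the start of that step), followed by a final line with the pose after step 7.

0 100/89 20/17 -930/1513 -2630/1513 -8 -1 W
1 200/169 200/81 -25700/13689 -41900/13689 -7 -1 N
2 2 50/29 -21/29 -79/29 -7 -2 E
3 200/109 40/41 -260/4469 -8460/4469 -8 -2 S
4 100/89 20/17 -930/1513 -2630/1513 -8 -1 W
5 200/169 200/81 -25700/13689 -41900/13689 -7 -1 N
6 2 50/29 -21/29 -79/29 -7 -2 E
7 200/109 40/41 -260/4469 -8460/4469 -8 -2 S
final -8 -1 W

n=0: pose=(-8,-1,W); sL=100/89, sR=20/17; mL=-930/1513, mR=-2630/1513; mL+mR=-40/17 → advance -1; mR−mL=-100/89 → turn -1·90°
n=1: pose=(-7,-1,N); sL=200/169, sR=200/81; mL=-25700/13689, mR=-41900/13689; mL+mR=-400/81 → advance -1; mR−mL=-200/169 → turn -1·90°
n=2: pose=(-7,-2,E); sL=2, sR=50/29; mL=-21/29, mR=-79/29; mL+mR=-100/29 → advance -1; mR−mL=-2 → turn -1·90°
n=3: pose=(-8,-2,S); sL=200/109, sR=40/41; mL=-260/4469, mR=-8460/4469; mL+mR=-80/41 → advance -1; mR−mL=-200/109 → turn -1·90°
n=4: pose=(-8,-1,W); sL=100/89, sR=20/17; mL=-930/1513, mR=-2630/1513; mL+mR=-40/17 → advance -1; mR−mL=-100/89 → turn -1·90°
n=5: pose=(-7,-1,N); sL=200/169, sR=200/81; mL=-25700/13689, mR=-41900/13689; mL+mR=-400/81 → advance -1; mR−mL=-200/169 → turn -1·90°
n=6: pose=(-7,-2,E); sL=2, sR=50/29; mL=-21/29, mR=-79/29; mL+mR=-100/29 → advance -1; mR−mL=-2 → turn -1·90°
n=7: pose=(-8,-2,S); sL=200/109, sR=40/41; mL=-260/4469, mR=-8460/4469; mL+mR=-80/41 → advance -1; mR−mL=-200/109 → turn -1·90°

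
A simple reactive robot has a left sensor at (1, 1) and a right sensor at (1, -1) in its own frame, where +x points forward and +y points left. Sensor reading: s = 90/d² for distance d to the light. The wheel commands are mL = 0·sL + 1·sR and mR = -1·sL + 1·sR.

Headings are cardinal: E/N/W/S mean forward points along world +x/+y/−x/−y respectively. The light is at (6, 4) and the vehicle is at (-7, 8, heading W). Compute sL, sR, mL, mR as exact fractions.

18/41 90/221 90/221 -288/9061

left sensor world pos  = (-8, 7); dL² = 205
right sensor world pos = (-8, 9); dR² = 221
sL = 90/205 = 18/41
sR = 90/221 = 90/221
mL = 0·sL + 1·sR = 90/221
mR = -1·sL + 1·sR = -288/9061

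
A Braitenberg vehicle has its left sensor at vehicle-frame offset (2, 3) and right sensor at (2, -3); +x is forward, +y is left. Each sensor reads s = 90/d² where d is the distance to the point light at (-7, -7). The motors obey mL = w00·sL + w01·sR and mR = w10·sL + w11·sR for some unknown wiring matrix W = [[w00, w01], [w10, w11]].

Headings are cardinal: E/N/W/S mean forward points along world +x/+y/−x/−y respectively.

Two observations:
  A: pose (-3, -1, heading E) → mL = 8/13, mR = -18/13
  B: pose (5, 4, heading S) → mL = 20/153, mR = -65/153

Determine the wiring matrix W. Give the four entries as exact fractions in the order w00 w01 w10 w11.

-1/2 1/2 -1/2 -1/2

obs A: pose=(-3,-1,E) → sL=10/13, sR=2, mL=8/13, mR=-18/13
obs B: pose=(5,4,S) → sL=5/17, sR=5/9, mL=20/153, mR=-65/153
sensor matrix S = [[10/13, 2], [5/17, 5/9]]; det S = -320/1989
solve [mL_A; mL_B] = S·[w00; w01] and [mR_A; mR_B] = S·[w10; w11]:
  w00 = -1/2, w01 = 1/2, w10 = -1/2, w11 = -1/2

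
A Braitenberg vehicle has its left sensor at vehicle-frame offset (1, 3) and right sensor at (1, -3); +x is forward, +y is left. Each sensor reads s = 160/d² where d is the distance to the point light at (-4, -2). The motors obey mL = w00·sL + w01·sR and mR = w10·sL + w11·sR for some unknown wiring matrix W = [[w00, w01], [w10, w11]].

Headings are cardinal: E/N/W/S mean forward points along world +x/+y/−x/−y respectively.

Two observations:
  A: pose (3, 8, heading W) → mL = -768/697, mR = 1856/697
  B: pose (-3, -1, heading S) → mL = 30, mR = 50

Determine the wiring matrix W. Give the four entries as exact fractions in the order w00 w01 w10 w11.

obs A: pose=(3,8,W) → sL=32/17, sR=32/41, mL=-768/697, mR=1856/697
obs B: pose=(-3,-1,S) → sL=10, sR=40, mL=30, mR=50
sensor matrix S = [[32/17, 32/41], [10, 40]]; det S = 47040/697
solve [mL_A; mL_B] = S·[w00; w01] and [mR_A; mR_B] = S·[w10; w11]:
  w00 = -1, w01 = 1, w10 = 1, w11 = 1

-1 1 1 1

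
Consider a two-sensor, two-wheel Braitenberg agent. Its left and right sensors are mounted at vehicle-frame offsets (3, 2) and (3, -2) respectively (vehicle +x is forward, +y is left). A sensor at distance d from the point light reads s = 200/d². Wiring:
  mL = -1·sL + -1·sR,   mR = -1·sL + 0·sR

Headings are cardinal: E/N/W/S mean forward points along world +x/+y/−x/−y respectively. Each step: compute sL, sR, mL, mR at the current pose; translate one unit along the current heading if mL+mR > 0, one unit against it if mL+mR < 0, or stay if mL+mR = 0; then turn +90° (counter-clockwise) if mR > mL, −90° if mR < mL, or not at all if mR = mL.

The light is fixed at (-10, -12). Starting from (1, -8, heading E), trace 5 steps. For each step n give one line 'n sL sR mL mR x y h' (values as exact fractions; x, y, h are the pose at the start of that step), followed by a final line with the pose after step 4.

0 25/29 1 -54/29 -25/29 1 -8 E
1 200/113 200/193 -61200/21809 -200/113 0 -8 N
2 4 100/37 -248/37 -4 0 -9 W
3 200/169 200/81 -50000/13689 -200/169 1 -9 S
4 25/29 1 -54/29 -25/29 1 -8 E
final 0 -8 N

n=0: pose=(1,-8,E); sL=25/29, sR=1; mL=-54/29, mR=-25/29; mL+mR=-79/29 → advance -1; mR−mL=1 → turn +1·90°
n=1: pose=(0,-8,N); sL=200/113, sR=200/193; mL=-61200/21809, mR=-200/113; mL+mR=-99800/21809 → advance -1; mR−mL=200/193 → turn +1·90°
n=2: pose=(0,-9,W); sL=4, sR=100/37; mL=-248/37, mR=-4; mL+mR=-396/37 → advance -1; mR−mL=100/37 → turn +1·90°
n=3: pose=(1,-9,S); sL=200/169, sR=200/81; mL=-50000/13689, mR=-200/169; mL+mR=-66200/13689 → advance -1; mR−mL=200/81 → turn +1·90°
n=4: pose=(1,-8,E); sL=25/29, sR=1; mL=-54/29, mR=-25/29; mL+mR=-79/29 → advance -1; mR−mL=1 → turn +1·90°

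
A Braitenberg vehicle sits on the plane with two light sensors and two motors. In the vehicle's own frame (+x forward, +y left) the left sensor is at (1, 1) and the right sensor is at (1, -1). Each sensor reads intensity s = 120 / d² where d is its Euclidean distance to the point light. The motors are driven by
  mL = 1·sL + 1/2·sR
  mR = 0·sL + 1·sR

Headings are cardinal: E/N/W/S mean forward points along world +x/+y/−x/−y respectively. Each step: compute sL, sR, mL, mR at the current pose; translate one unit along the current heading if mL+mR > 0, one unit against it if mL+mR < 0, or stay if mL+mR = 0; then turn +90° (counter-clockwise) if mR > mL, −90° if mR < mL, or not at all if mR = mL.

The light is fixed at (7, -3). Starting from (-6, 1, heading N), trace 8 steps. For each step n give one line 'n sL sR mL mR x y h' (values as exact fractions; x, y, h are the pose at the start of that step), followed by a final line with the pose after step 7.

0 120/221 120/169 2580/2873 120/169 -6 1 N
1 2/3 3/4 25/24 3/4 -6 2 E
2 120/137 24/37 6084/5069 24/37 -5 2 S
3 60/89 60/97 8490/8633 60/97 -5 1 W
4 120/221 120/169 2580/2873 120/169 -6 1 N
5 2/3 3/4 25/24 3/4 -6 2 E
6 120/137 24/37 6084/5069 24/37 -5 2 S
7 60/89 60/97 8490/8633 60/97 -5 1 W
final -6 1 N

n=0: pose=(-6,1,N); sL=120/221, sR=120/169; mL=2580/2873, mR=120/169; mL+mR=4620/2873 → advance +1; mR−mL=-540/2873 → turn -1·90°
n=1: pose=(-6,2,E); sL=2/3, sR=3/4; mL=25/24, mR=3/4; mL+mR=43/24 → advance +1; mR−mL=-7/24 → turn -1·90°
n=2: pose=(-5,2,S); sL=120/137, sR=24/37; mL=6084/5069, mR=24/37; mL+mR=9372/5069 → advance +1; mR−mL=-2796/5069 → turn -1·90°
n=3: pose=(-5,1,W); sL=60/89, sR=60/97; mL=8490/8633, mR=60/97; mL+mR=13830/8633 → advance +1; mR−mL=-3150/8633 → turn -1·90°
n=4: pose=(-6,1,N); sL=120/221, sR=120/169; mL=2580/2873, mR=120/169; mL+mR=4620/2873 → advance +1; mR−mL=-540/2873 → turn -1·90°
n=5: pose=(-6,2,E); sL=2/3, sR=3/4; mL=25/24, mR=3/4; mL+mR=43/24 → advance +1; mR−mL=-7/24 → turn -1·90°
n=6: pose=(-5,2,S); sL=120/137, sR=24/37; mL=6084/5069, mR=24/37; mL+mR=9372/5069 → advance +1; mR−mL=-2796/5069 → turn -1·90°
n=7: pose=(-5,1,W); sL=60/89, sR=60/97; mL=8490/8633, mR=60/97; mL+mR=13830/8633 → advance +1; mR−mL=-3150/8633 → turn -1·90°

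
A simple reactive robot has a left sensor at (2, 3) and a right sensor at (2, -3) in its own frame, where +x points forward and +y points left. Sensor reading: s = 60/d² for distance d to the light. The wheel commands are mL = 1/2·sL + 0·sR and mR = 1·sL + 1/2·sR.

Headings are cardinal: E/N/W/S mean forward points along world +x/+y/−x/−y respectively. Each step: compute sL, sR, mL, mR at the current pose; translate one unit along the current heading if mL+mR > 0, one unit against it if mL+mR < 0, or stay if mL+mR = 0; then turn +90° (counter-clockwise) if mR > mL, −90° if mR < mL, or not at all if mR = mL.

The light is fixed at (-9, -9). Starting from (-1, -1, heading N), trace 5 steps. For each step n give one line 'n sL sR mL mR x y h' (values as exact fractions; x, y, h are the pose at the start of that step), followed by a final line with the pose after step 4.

0 12/25 60/221 6/25 3402/5525 -1 -1 N
1 5/6 1/3 5/12 1 -1 0 W
2 60/149 12/13 30/149 1674/1937 -2 0 S
3 30/101 30/53 15/101 3105/5353 -2 -1 E
4 12/25 60/221 6/25 3402/5525 -1 -1 N
final -1 0 W

n=0: pose=(-1,-1,N); sL=12/25, sR=60/221; mL=6/25, mR=3402/5525; mL+mR=4728/5525 → advance +1; mR−mL=2076/5525 → turn +1·90°
n=1: pose=(-1,0,W); sL=5/6, sR=1/3; mL=5/12, mR=1; mL+mR=17/12 → advance +1; mR−mL=7/12 → turn +1·90°
n=2: pose=(-2,0,S); sL=60/149, sR=12/13; mL=30/149, mR=1674/1937; mL+mR=2064/1937 → advance +1; mR−mL=1284/1937 → turn +1·90°
n=3: pose=(-2,-1,E); sL=30/101, sR=30/53; mL=15/101, mR=3105/5353; mL+mR=3900/5353 → advance +1; mR−mL=2310/5353 → turn +1·90°
n=4: pose=(-1,-1,N); sL=12/25, sR=60/221; mL=6/25, mR=3402/5525; mL+mR=4728/5525 → advance +1; mR−mL=2076/5525 → turn +1·90°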